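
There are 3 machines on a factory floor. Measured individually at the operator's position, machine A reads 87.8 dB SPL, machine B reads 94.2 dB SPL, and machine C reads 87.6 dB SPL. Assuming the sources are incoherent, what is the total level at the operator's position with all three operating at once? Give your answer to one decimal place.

Incoherent sources sum as intensities:
L_total = 10·log₁₀(10^(87.8/10) + 10^(94.2/10) + 10^(87.6/10)) = 10·log₁₀(3808000000) = 95.8 dB SPL.

95.8 dB SPL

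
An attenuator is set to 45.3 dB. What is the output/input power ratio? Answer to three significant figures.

0.0000295

Power ratio = 10^(dB/10).
10^(-45.3/10) = 10^(-4.530) = 0.0000295.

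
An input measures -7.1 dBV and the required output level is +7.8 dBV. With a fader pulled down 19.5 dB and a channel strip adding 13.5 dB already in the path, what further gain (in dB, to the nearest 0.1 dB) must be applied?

20.9 dB

The required make-up gain is the shortfall in the dB sum.
G = +7.8 − (-7.1) + 19.5 − 13.5 = 20.9 dB.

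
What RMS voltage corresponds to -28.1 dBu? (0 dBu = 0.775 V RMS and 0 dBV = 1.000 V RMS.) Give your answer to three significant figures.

0.0305 V

V = 0.775 V × 10^(-28.1/20).
= 0.775 × 0.03936 = 0.0305 V.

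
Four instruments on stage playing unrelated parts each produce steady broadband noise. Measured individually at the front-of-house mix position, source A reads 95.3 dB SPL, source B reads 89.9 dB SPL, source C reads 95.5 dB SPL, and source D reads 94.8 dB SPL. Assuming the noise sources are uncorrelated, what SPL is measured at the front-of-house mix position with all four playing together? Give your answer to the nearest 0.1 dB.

100.4 dB SPL

Incoherent sources sum as intensities:
L_total = 10·log₁₀(10^(95.3/10) + 10^(89.9/10) + 10^(95.5/10) + 10^(94.8/10)) = 10·log₁₀(10934000000) = 100.4 dB SPL.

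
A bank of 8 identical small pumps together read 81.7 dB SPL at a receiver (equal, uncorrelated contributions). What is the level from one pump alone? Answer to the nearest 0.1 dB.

8 equal incoherent sources add 10·log₁₀(8) = 9.03 dB over one source.
L_one = 81.7 − 9.03 = 72.7 dB SPL.

72.7 dB SPL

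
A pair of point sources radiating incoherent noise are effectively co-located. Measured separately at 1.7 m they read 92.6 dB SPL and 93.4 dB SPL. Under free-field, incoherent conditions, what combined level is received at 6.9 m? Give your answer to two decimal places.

83.86 dB SPL

Combined at 1.7 m: 10·log₁₀(10^(92.6/10)+10^(93.4/10)) = 96.029 dB SPL.
Then apply −20·log₁₀(6.9/1.7) = -12.168 dB → 83.86 dB SPL.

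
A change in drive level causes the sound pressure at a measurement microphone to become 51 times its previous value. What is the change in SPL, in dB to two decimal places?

SPL change from a pressure ratio uses the 20·log₁₀ form:
20·log₁₀(51) = 34.15 dB.

34.15 dB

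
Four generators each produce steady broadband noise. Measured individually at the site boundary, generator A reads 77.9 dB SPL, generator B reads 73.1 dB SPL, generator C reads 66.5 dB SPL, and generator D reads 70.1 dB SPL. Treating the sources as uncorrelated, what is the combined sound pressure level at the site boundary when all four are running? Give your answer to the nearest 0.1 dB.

79.9 dB SPL

Add the sources as powers (linear), then convert back to dB:
L_total = 10·log₁₀(10^(77.9/10) + 10^(73.1/10) + 10^(66.5/10) + 10^(70.1/10)) = 10·log₁₀(96780000) = 79.9 dB SPL.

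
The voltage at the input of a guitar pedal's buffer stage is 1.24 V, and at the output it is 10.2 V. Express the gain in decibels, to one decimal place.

For a voltage ratio, dB = 20·log₁₀(V₂/V₁).
20·log₁₀(10.2/1.24) = 20·log₁₀(8.226) = 18.3 dB.

18.3 dB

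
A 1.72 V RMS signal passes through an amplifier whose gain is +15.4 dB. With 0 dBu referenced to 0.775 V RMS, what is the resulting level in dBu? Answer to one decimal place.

+22.3 dBu

Input level: 20·log₁₀(1.72/0.775) = 6.92 dBu.
Output: 6.92 + 15.4 = +22.3 dBu.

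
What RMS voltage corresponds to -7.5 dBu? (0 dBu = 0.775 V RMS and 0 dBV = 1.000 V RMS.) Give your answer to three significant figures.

V = 0.775 V × 10^(-7.5/20).
= 0.775 × 0.4217 = 0.327 V.

0.327 V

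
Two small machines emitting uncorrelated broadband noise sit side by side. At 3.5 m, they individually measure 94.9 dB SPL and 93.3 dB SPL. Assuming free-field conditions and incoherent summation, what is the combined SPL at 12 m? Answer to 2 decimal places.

Combined at 3.5 m: 10·log₁₀(10^(94.9/10)+10^(93.3/10)) = 97.184 dB SPL.
Then apply −20·log₁₀(12/3.5) = -10.702 dB → 86.48 dB SPL.

86.48 dB SPL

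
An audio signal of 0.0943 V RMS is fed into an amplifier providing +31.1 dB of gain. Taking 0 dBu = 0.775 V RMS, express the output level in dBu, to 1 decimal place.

+12.8 dBu

Input level: 20·log₁₀(0.0943/0.775) = -18.30 dBu.
Output: -18.30 + 31.1 = +12.8 dBu.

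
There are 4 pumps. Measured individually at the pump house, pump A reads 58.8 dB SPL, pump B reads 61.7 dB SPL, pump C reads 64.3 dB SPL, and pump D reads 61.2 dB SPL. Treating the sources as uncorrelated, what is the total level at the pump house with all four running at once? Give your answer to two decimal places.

67.96 dB SPL

Incoherent sources sum as intensities:
L_total = 10·log₁₀(10^(58.8/10) + 10^(61.7/10) + 10^(64.3/10) + 10^(61.2/10)) = 10·log₁₀(6247000) = 67.96 dB SPL.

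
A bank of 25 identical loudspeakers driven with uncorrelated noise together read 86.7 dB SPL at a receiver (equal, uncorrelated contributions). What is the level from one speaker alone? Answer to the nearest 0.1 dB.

72.7 dB SPL

25 equal incoherent sources add 10·log₁₀(25) = 13.98 dB over one source.
L_one = 86.7 − 13.98 = 72.7 dB SPL.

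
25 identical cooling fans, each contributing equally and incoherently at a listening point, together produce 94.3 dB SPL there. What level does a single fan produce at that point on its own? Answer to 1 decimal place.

25 equal incoherent sources add 10·log₁₀(25) = 13.98 dB over one source.
L_one = 94.3 − 13.98 = 80.3 dB SPL.

80.3 dB SPL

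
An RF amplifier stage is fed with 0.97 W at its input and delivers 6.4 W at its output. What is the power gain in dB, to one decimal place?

8.2 dB

Power ratio → dB uses the 10·log₁₀ form:
10·log₁₀(6.4/0.97) = 10·log₁₀(6.598) = 8.2 dB.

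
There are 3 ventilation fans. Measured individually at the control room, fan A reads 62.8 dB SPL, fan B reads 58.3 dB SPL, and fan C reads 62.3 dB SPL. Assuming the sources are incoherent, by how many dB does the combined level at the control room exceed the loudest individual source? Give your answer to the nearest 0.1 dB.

Uncorrelated sources add in intensity (power), not in dB.
L_total = 10·log₁₀(10^(62.8/10) + 10^(58.3/10) + 10^(62.3/10)) = 66.31 dB SPL.
Excess over the loudest (62.8 dB): 66.31 − 62.8 = 3.5 dB.

3.5 dB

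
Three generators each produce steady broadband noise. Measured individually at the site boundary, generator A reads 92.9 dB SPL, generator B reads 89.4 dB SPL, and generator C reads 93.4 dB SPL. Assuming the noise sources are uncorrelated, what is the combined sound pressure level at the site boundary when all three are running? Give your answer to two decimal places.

Add the sources as powers (linear), then convert back to dB:
L_total = 10·log₁₀(10^(92.9/10) + 10^(89.4/10) + 10^(93.4/10)) = 10·log₁₀(5009000000) = 97.00 dB SPL.

97.00 dB SPL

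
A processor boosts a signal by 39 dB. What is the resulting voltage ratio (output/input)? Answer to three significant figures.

Voltage ratio = 10^(dB/20).
10^(39/20) = 10^(1.950) = 89.1.

89.1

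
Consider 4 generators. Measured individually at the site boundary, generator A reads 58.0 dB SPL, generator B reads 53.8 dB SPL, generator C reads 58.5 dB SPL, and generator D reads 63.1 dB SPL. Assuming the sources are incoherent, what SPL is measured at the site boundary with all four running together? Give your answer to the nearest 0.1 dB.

65.6 dB SPL

Add the sources as powers (linear), then convert back to dB:
L_total = 10·log₁₀(10^(58.0/10) + 10^(53.8/10) + 10^(58.5/10) + 10^(63.1/10)) = 10·log₁₀(3621000) = 65.6 dB SPL.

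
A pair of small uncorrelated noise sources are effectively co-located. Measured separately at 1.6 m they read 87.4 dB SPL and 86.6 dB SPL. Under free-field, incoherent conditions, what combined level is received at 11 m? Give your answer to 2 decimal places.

Combined at 1.6 m: 10·log₁₀(10^(87.4/10)+10^(86.6/10)) = 90.029 dB SPL.
Then apply −20·log₁₀(11/1.6) = -16.745 dB → 73.28 dB SPL.

73.28 dB SPL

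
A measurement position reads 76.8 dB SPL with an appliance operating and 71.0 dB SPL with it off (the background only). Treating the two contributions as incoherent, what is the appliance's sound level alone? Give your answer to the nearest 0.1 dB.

Subtract intensities: L_src = 10·log₁₀(10^(L_total/10) − 10^(L_bg/10)).
L_src = 10·log₁₀(10^(76.8/10) − 10^(71.0/10)) = 10·log₁₀(35270000) = 75.5 dB SPL.

75.5 dB SPL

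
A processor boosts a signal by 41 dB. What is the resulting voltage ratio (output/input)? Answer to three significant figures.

112

Voltage ratio = 10^(dB/20).
10^(41/20) = 10^(2.050) = 112.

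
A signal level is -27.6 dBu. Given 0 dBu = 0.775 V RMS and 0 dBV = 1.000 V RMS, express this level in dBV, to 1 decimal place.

The offset between the scales is 20·log₁₀(0.775/1.000) = −2.214 dB.
So dBV = -27.6 − 2.214 = -29.8 dBV.

-29.8 dBV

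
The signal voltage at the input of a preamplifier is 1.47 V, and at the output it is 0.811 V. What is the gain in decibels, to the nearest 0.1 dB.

-5.2 dB

Voltage ratio → dB uses the 20·log₁₀ form:
20·log₁₀(0.811/1.47) = 20·log₁₀(0.5517) = -5.2 dB.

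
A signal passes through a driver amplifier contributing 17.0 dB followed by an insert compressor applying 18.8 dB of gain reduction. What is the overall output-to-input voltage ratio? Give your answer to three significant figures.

0.813

Net gain = 17.0 + (−18.8) = -1.8 dB.
Voltage ratio = 10^(-1.8/20) = 0.813.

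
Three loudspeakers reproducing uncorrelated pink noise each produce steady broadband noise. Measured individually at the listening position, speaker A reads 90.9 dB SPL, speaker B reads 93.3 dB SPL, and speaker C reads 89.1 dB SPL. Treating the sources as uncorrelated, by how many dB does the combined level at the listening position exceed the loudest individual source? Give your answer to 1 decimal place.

2.9 dB

Uncorrelated sources add in intensity (power), not in dB.
L_total = 10·log₁₀(10^(90.9/10) + 10^(93.3/10) + 10^(89.1/10)) = 96.21 dB SPL.
Excess over the loudest (93.3 dB): 96.21 − 93.3 = 2.9 dB.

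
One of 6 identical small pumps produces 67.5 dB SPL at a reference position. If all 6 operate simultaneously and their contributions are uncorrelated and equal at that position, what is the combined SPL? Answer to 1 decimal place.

75.3 dB SPL

6 equal incoherent sources raise the level by 10·log₁₀(6) = 7.78 dB.
L_total = 67.5 + 7.78 = 75.3 dB SPL.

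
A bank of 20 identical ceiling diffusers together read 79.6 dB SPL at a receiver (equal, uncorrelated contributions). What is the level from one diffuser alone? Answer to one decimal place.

20 equal incoherent sources add 10·log₁₀(20) = 13.01 dB over one source.
L_one = 79.6 − 13.01 = 66.6 dB SPL.

66.6 dB SPL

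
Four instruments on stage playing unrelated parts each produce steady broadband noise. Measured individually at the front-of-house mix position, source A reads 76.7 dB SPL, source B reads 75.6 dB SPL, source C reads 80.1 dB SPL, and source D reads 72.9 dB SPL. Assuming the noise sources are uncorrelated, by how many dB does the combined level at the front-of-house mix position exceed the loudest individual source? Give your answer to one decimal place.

3.0 dB

Uncorrelated sources add in intensity (power), not in dB.
L_total = 10·log₁₀(10^(76.7/10) + 10^(75.6/10) + 10^(80.1/10) + 10^(72.9/10)) = 83.12 dB SPL.
Excess over the loudest (80.1 dB): 83.12 − 80.1 = 3.0 dB.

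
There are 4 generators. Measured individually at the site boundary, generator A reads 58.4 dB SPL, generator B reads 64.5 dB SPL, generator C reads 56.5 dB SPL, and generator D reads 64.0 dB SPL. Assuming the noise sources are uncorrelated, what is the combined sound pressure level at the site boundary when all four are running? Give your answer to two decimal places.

Incoherent sources sum as intensities:
L_total = 10·log₁₀(10^(58.4/10) + 10^(64.5/10) + 10^(56.5/10) + 10^(64.0/10)) = 10·log₁₀(6469000) = 68.11 dB SPL.

68.11 dB SPL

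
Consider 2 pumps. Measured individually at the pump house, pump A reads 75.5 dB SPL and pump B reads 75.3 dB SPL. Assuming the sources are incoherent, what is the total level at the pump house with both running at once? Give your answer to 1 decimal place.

78.4 dB SPL

Incoherent sources sum as intensities:
L_total = 10·log₁₀(10^(75.5/10) + 10^(75.3/10)) = 10·log₁₀(69370000) = 78.4 dB SPL.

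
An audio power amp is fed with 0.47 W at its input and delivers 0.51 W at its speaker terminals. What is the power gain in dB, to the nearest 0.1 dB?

Power ratio → dB uses the 10·log₁₀ form:
10·log₁₀(0.51/0.47) = 10·log₁₀(1.085) = 0.4 dB.

0.4 dB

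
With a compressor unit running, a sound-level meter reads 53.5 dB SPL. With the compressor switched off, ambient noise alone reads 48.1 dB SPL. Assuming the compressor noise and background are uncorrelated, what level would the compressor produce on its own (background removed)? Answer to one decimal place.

Remove the background by subtracting linear intensities:
L_src = 10·log₁₀(10^(53.5/10) − 10^(48.1/10)) = 10·log₁₀(159300) = 52.0 dB SPL.

52.0 dB SPL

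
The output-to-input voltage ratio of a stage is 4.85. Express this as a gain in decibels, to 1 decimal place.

For a voltage ratio, dB = 20·log₁₀(V₂/V₁).
20·log₁₀(4.85) = 13.7 dB.

13.7 dB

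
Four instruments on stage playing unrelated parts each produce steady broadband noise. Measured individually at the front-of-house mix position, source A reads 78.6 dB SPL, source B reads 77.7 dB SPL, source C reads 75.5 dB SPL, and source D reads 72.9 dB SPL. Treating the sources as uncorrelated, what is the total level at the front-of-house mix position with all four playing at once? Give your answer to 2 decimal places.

Uncorrelated sources add in intensity (power), not in dB.
L_total = 10·log₁₀(10^(78.6/10) + 10^(77.7/10) + 10^(75.5/10) + 10^(72.9/10)) = 10·log₁₀(186300000) = 82.70 dB SPL.

82.70 dB SPL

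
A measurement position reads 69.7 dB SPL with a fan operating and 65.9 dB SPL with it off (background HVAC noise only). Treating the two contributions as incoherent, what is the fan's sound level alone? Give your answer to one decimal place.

Background correction is a power subtraction:
L_src = 10·log₁₀(10^(69.7/10) − 10^(65.9/10)) = 10·log₁₀(5442000) = 67.4 dB SPL.

67.4 dB SPL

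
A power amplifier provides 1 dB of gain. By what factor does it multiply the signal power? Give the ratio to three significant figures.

1.26

Power ratio = 10^(dB/10).
10^(1/10) = 10^(0.1000) = 1.26.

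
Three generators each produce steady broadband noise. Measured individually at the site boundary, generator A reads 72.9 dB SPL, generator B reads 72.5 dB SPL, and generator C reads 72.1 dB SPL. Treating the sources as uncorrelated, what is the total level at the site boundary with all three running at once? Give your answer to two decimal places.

77.28 dB SPL

Incoherent sources sum as intensities:
L_total = 10·log₁₀(10^(72.9/10) + 10^(72.5/10) + 10^(72.1/10)) = 10·log₁₀(53500000) = 77.28 dB SPL.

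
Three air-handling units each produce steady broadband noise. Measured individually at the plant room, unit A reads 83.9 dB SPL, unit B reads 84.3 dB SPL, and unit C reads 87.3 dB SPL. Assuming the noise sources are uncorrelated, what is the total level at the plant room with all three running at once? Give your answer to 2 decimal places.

Incoherent sources sum as intensities:
L_total = 10·log₁₀(10^(83.9/10) + 10^(84.3/10) + 10^(87.3/10)) = 10·log₁₀(1052000000) = 90.22 dB SPL.

90.22 dB SPL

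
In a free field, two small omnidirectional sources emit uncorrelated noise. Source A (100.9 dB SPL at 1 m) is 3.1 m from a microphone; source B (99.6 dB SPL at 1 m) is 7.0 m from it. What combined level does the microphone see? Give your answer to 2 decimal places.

91.66 dB SPL

At the listener: L_A = 100.9 − 20·log₁₀(3.1) = 91.073 dB; L_B = 99.6 − 20·log₁₀(7.0) = 82.698 dB.
Combined: 10·log₁₀(10^(91.073/10)+10^(82.698/10)) = 91.66 dB SPL.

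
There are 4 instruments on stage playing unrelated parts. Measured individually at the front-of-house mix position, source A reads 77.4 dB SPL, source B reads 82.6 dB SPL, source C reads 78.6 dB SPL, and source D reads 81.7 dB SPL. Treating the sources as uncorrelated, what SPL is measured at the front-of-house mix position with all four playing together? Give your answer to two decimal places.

Add the sources as powers (linear), then convert back to dB:
L_total = 10·log₁₀(10^(77.4/10) + 10^(82.6/10) + 10^(78.6/10) + 10^(81.7/10)) = 10·log₁₀(457300000) = 86.60 dB SPL.

86.60 dB SPL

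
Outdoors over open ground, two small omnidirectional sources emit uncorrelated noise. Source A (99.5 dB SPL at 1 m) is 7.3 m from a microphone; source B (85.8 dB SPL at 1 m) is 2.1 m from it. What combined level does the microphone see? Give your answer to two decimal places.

84.04 dB SPL

At the listener: L_A = 99.5 − 20·log₁₀(7.3) = 82.234 dB; L_B = 85.8 − 20·log₁₀(2.1) = 79.356 dB.
Combined: 10·log₁₀(10^(82.234/10)+10^(79.356/10)) = 84.04 dB SPL.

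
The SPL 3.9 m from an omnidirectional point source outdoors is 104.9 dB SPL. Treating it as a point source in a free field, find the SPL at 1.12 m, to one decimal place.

For a point source in a free field, ΔL = −20·log₁₀(d₂/d₁).
ΔL = −20·log₁₀(1.12/3.9) = 10.84 dB, so L₂ = 104.9 + (10.84) = 115.7 dB SPL.

115.7 dB SPL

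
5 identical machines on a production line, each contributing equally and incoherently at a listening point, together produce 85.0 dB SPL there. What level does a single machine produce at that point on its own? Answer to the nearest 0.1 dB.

78.0 dB SPL

5 equal incoherent sources add 10·log₁₀(5) = 6.99 dB over one source.
L_one = 85.0 − 6.99 = 78.0 dB SPL.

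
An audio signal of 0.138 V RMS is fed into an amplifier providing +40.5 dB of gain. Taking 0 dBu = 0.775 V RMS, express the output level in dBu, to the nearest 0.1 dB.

Input level: 20·log₁₀(0.138/0.775) = -14.99 dBu.
Output: -14.99 + 40.5 = +25.5 dBu.

+25.5 dBu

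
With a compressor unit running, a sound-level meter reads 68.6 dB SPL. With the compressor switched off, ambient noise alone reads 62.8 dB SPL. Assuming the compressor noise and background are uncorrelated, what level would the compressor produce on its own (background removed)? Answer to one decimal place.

Subtract intensities: L_src = 10·log₁₀(10^(L_total/10) − 10^(L_bg/10)).
L_src = 10·log₁₀(10^(68.6/10) − 10^(62.8/10)) = 10·log₁₀(5339000) = 67.3 dB SPL.

67.3 dB SPL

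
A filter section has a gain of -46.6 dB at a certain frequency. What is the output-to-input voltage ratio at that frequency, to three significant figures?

Voltage ratio = 10^(dB/20).
10^(-46.6/20) = 10^(-2.330) = 0.00468.

0.00468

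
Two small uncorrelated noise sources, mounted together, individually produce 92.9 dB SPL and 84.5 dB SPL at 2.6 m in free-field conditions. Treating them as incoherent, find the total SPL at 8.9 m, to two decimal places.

82.80 dB SPL

Combined at 2.6 m: 10·log₁₀(10^(92.9/10)+10^(84.5/10)) = 93.486 dB SPL.
Then apply −20·log₁₀(8.9/2.6) = -10.688 dB → 82.80 dB SPL.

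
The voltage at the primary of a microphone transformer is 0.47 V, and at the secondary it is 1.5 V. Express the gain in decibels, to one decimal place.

10.1 dB

Voltage is an amplitude quantity, so gain = 20·log₁₀(V_out/V_in).
20·log₁₀(1.5/0.47) = 20·log₁₀(3.191) = 10.1 dB.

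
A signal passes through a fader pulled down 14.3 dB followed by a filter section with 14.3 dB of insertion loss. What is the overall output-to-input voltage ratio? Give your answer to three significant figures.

0.0372

Net gain = (−14.3) + (−14.3) = -28.6 dB.
Voltage ratio = 10^(-28.6/20) = 0.0372.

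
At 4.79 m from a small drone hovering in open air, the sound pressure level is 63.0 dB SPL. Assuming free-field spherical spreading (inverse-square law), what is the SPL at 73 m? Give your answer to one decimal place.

Inverse-square spreading gives ΔL = −20·log₁₀(d₂/d₁).
ΔL = −20·log₁₀(73/4.79) = -23.66 dB, so L₂ = 63.0 + (-23.66) = 39.3 dB SPL.

39.3 dB SPL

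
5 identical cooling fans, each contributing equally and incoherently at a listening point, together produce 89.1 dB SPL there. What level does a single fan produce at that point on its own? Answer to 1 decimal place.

5 equal incoherent sources add 10·log₁₀(5) = 6.99 dB over one source.
L_one = 89.1 − 6.99 = 82.1 dB SPL.

82.1 dB SPL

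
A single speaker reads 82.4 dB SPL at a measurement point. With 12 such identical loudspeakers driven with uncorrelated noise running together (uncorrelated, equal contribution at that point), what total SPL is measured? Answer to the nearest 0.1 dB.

12 equal incoherent sources raise the level by 10·log₁₀(12) = 10.79 dB.
L_total = 82.4 + 10.79 = 93.2 dB SPL.

93.2 dB SPL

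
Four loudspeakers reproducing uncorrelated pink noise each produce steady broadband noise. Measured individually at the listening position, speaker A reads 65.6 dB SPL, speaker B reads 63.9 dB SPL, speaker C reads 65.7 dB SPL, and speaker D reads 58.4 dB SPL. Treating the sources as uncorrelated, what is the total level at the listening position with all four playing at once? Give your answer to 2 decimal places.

Uncorrelated sources add in intensity (power), not in dB.
L_total = 10·log₁₀(10^(65.6/10) + 10^(63.9/10) + 10^(65.7/10) + 10^(58.4/10)) = 10·log₁₀(10490000) = 70.21 dB SPL.

70.21 dB SPL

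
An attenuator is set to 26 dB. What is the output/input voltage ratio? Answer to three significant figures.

0.0501

Voltage ratio = 10^(dB/20).
10^(-26/20) = 10^(-1.300) = 0.0501.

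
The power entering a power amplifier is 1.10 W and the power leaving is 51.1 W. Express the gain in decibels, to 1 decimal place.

Power ratio → dB uses the 10·log₁₀ form:
10·log₁₀(51.1/1.10) = 10·log₁₀(46.45) = 16.7 dB.

16.7 dB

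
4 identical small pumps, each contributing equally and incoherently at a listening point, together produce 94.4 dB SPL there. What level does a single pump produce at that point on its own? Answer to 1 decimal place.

4 equal incoherent sources add 10·log₁₀(4) = 6.02 dB over one source.
L_one = 94.4 − 6.02 = 88.4 dB SPL.

88.4 dB SPL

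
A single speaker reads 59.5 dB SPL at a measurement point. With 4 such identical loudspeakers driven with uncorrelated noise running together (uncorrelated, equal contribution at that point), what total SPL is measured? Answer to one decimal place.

4 equal incoherent sources raise the level by 10·log₁₀(4) = 6.02 dB.
L_total = 59.5 + 6.02 = 65.5 dB SPL.

65.5 dB SPL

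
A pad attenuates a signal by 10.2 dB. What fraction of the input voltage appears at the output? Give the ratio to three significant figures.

Voltage ratio = 10^(dB/20).
10^(-10.2/20) = 10^(-0.5100) = 0.309.

0.309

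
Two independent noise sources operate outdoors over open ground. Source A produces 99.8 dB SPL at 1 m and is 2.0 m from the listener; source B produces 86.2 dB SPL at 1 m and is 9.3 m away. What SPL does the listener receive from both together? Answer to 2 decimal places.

At the listener: L_A = 99.8 − 20·log₁₀(2.0) = 93.779 dB; L_B = 86.2 − 20·log₁₀(9.3) = 66.830 dB.
Combined: 10·log₁₀(10^(93.779/10)+10^(66.830/10)) = 93.79 dB SPL.

93.79 dB SPL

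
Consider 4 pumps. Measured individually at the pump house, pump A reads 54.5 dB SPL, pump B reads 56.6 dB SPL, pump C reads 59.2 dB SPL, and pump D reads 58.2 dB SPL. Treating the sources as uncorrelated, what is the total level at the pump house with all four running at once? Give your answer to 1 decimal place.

Uncorrelated sources add in intensity (power), not in dB.
L_total = 10·log₁₀(10^(54.5/10) + 10^(56.6/10) + 10^(59.2/10) + 10^(58.2/10)) = 10·log₁₀(2231000) = 63.5 dB SPL.

63.5 dB SPL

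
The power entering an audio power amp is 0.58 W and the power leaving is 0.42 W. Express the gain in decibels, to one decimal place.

Power ratio → dB uses the 10·log₁₀ form:
10·log₁₀(0.42/0.58) = 10·log₁₀(0.7241) = -1.4 dB.

-1.4 dB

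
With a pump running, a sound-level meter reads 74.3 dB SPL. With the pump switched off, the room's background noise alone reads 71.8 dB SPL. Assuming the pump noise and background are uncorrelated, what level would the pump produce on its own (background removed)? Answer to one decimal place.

Background correction is a power subtraction:
L_src = 10·log₁₀(10^(74.3/10) − 10^(71.8/10)) = 10·log₁₀(11780000) = 70.7 dB SPL.

70.7 dB SPL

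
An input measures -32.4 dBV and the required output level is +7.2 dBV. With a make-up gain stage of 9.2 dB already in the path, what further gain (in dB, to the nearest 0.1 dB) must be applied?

The required make-up gain is the shortfall in the dB sum.
G = +7.2 − (-32.4) − 9.2 = 30.4 dB.

30.4 dB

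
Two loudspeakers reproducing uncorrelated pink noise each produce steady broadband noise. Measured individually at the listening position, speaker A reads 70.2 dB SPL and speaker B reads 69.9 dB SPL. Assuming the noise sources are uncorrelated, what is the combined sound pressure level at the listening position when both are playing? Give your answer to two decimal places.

Add the sources as powers (linear), then convert back to dB:
L_total = 10·log₁₀(10^(70.2/10) + 10^(69.9/10)) = 10·log₁₀(20240000) = 73.06 dB SPL.

73.06 dB SPL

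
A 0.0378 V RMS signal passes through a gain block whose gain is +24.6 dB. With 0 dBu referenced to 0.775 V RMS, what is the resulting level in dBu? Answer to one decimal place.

-1.6 dBu

Input level: 20·log₁₀(0.0378/0.775) = -26.24 dBu.
Output: -26.24 + 24.6 = -1.6 dBu.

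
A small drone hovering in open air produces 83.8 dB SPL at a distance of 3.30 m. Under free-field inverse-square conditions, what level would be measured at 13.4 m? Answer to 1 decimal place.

Inverse-square spreading gives ΔL = −20·log₁₀(d₂/d₁).
ΔL = −20·log₁₀(13.4/3.30) = -12.17 dB, so L₂ = 83.8 + (-12.17) = 71.6 dB SPL.

71.6 dB SPL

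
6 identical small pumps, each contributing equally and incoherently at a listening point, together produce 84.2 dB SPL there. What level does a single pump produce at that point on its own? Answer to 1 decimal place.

76.4 dB SPL

6 equal incoherent sources add 10·log₁₀(6) = 7.78 dB over one source.
L_one = 84.2 − 7.78 = 76.4 dB SPL.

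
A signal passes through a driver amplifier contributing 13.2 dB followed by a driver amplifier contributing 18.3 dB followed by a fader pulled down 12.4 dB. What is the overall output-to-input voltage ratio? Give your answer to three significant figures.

9.02

Net gain = 13.2 + 18.3 + (−12.4) = 19.1 dB.
Voltage ratio = 10^(19.1/20) = 9.02.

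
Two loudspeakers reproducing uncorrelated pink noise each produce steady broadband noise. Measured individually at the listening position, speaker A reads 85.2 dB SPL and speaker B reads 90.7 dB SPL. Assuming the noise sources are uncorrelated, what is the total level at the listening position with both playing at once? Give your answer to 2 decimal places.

91.78 dB SPL

Incoherent sources sum as intensities:
L_total = 10·log₁₀(10^(85.2/10) + 10^(90.7/10)) = 10·log₁₀(1506000000) = 91.78 dB SPL.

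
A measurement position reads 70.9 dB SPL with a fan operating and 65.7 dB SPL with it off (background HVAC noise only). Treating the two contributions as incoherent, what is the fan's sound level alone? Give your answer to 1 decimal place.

69.3 dB SPL

Remove the background by subtracting linear intensities:
L_src = 10·log₁₀(10^(70.9/10) − 10^(65.7/10)) = 10·log₁₀(8587000) = 69.3 dB SPL.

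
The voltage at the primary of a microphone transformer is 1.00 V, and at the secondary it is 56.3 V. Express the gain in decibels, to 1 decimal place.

35.0 dB

Voltage is an amplitude quantity, so gain = 20·log₁₀(V_out/V_in).
20·log₁₀(56.3/1.00) = 20·log₁₀(56.30) = 35.0 dB.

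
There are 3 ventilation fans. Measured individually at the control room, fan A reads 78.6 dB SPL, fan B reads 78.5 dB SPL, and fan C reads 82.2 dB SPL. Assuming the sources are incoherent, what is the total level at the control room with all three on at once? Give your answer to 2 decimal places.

Incoherent sources sum as intensities:
L_total = 10·log₁₀(10^(78.6/10) + 10^(78.5/10) + 10^(82.2/10)) = 10·log₁₀(309200000) = 84.90 dB SPL.

84.90 dB SPL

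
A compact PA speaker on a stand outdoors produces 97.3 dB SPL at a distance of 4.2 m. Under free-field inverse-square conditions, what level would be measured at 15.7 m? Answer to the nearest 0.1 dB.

85.8 dB SPL

For a point source in a free field, ΔL = −20·log₁₀(d₂/d₁).
ΔL = −20·log₁₀(15.7/4.2) = -11.45 dB, so L₂ = 97.3 + (-11.45) = 85.8 dB SPL.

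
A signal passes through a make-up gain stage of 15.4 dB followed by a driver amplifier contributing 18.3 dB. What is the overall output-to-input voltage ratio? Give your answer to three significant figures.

48.4

Net gain = 15.4 + 18.3 = 33.7 dB.
Voltage ratio = 10^(33.7/20) = 48.4.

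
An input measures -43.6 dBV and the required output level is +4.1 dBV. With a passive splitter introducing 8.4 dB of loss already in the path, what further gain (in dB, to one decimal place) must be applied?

The required make-up gain is the shortfall in the dB sum.
G = +4.1 − (-43.6) + 8.4 = 56.1 dB.

56.1 dB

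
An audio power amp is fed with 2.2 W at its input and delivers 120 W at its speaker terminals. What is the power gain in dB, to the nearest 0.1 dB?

Power ratio → dB uses the 10·log₁₀ form:
10·log₁₀(120/2.2) = 10·log₁₀(54.55) = 17.4 dB.

17.4 dB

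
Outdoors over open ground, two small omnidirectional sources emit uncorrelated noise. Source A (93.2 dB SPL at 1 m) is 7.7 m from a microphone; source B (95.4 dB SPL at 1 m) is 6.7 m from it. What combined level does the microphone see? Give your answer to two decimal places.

80.51 dB SPL

At the listener: L_A = 93.2 − 20·log₁₀(7.7) = 75.470 dB; L_B = 95.4 − 20·log₁₀(6.7) = 78.879 dB.
Combined: 10·log₁₀(10^(75.470/10)+10^(78.879/10)) = 80.51 dB SPL.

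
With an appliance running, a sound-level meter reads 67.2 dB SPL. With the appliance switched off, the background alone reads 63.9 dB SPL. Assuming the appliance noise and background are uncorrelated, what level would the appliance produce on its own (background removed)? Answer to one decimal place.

64.5 dB SPL

Background correction is a power subtraction:
L_src = 10·log₁₀(10^(67.2/10) − 10^(63.9/10)) = 10·log₁₀(2793000) = 64.5 dB SPL.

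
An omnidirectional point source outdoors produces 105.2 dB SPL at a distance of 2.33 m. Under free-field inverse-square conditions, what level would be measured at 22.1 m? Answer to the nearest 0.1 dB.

85.7 dB SPL

For a point source in a free field, ΔL = −20·log₁₀(d₂/d₁).
ΔL = −20·log₁₀(22.1/2.33) = -19.54 dB, so L₂ = 105.2 + (-19.54) = 85.7 dB SPL.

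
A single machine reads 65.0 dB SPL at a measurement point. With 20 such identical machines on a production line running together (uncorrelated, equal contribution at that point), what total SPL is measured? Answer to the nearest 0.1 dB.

20 equal incoherent sources raise the level by 10·log₁₀(20) = 13.01 dB.
L_total = 65.0 + 13.01 = 78.0 dB SPL.

78.0 dB SPL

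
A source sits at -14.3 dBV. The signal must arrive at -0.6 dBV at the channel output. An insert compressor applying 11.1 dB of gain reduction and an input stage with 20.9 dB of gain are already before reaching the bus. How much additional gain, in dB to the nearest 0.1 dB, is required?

3.9 dB

The required make-up gain is the shortfall in the dB sum.
G = -0.6 − (-14.3) + 11.1 − 20.9 = 3.9 dB.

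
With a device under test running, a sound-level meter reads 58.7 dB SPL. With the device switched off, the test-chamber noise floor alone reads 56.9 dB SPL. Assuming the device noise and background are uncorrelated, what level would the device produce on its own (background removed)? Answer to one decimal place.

54.0 dB SPL

Subtract intensities: L_src = 10·log₁₀(10^(L_total/10) − 10^(L_bg/10)).
L_src = 10·log₁₀(10^(58.7/10) − 10^(56.9/10)) = 10·log₁₀(251500) = 54.0 dB SPL.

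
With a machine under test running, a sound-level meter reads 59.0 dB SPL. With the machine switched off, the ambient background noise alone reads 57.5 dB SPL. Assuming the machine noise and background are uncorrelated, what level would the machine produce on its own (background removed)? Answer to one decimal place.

53.7 dB SPL

Subtract intensities: L_src = 10·log₁₀(10^(L_total/10) − 10^(L_bg/10)).
L_src = 10·log₁₀(10^(59.0/10) − 10^(57.5/10)) = 10·log₁₀(232000) = 53.7 dB SPL.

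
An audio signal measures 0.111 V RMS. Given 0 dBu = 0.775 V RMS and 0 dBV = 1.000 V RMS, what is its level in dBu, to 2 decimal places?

dBu = 20·log₁₀(V / 0.775 V).
20·log₁₀(0.111/0.775) = -16.88 dBu.

-16.88 dBu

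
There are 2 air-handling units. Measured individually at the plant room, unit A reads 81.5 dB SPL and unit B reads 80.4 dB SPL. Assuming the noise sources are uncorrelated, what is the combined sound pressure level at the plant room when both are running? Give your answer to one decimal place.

84.0 dB SPL

Incoherent sources sum as intensities:
L_total = 10·log₁₀(10^(81.5/10) + 10^(80.4/10)) = 10·log₁₀(250900000) = 84.0 dB SPL.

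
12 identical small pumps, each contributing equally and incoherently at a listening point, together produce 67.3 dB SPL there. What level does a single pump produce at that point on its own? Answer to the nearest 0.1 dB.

12 equal incoherent sources add 10·log₁₀(12) = 10.79 dB over one source.
L_one = 67.3 − 10.79 = 56.5 dB SPL.

56.5 dB SPL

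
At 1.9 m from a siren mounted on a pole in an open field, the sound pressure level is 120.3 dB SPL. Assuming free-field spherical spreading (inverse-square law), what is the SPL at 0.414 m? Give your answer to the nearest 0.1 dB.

133.5 dB SPL

For a point source in a free field, ΔL = −20·log₁₀(d₂/d₁).
ΔL = −20·log₁₀(0.414/1.9) = 13.24 dB, so L₂ = 120.3 + (13.24) = 133.5 dB SPL.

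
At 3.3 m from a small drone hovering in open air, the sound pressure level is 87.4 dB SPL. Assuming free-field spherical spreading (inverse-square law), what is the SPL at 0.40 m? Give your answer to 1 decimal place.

105.7 dB SPL

For a point source in a free field, ΔL = −20·log₁₀(d₂/d₁).
ΔL = −20·log₁₀(0.40/3.3) = 18.33 dB, so L₂ = 87.4 + (18.33) = 105.7 dB SPL.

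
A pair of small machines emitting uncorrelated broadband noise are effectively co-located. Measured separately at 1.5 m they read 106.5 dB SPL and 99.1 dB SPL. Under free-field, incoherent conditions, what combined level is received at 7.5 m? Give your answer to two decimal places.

Combined at 1.5 m: 10·log₁₀(10^(106.5/10)+10^(99.1/10)) = 107.226 dB SPL.
Then apply −20·log₁₀(7.5/1.5) = -13.979 dB → 93.25 dB SPL.

93.25 dB SPL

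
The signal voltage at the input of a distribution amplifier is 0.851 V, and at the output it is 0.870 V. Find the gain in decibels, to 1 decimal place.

0.2 dB

Voltage ratio → dB uses the 20·log₁₀ form:
20·log₁₀(0.870/0.851) = 20·log₁₀(1.022) = 0.2 dB.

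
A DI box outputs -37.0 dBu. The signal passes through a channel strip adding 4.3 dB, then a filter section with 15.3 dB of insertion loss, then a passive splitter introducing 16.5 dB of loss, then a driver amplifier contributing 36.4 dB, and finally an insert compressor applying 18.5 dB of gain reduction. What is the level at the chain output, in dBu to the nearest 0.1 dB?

-46.6 dBu

Gain stages sum in dB:
-37.0 + 4.3 − 15.3 − 16.5 + 36.4 − 18.5 = -46.6 dBu.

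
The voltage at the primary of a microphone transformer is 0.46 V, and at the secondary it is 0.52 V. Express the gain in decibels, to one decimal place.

1.1 dB

Voltage ratio → dB uses the 20·log₁₀ form:
20·log₁₀(0.52/0.46) = 20·log₁₀(1.130) = 1.1 dB.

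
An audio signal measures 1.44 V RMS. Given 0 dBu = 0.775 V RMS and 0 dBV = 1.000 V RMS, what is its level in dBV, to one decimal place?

+3.2 dBV

dBV = 20·log₁₀(V / 1.000 V).
20·log₁₀(1.44/1.000) = +3.2 dBV.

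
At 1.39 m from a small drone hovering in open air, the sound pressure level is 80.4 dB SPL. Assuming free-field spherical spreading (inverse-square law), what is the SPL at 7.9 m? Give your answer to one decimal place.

65.3 dB SPL

Free-field point source: level drops by 20·log₁₀ of the distance ratio.
ΔL = −20·log₁₀(7.9/1.39) = -15.09 dB, so L₂ = 80.4 + (-15.09) = 65.3 dB SPL.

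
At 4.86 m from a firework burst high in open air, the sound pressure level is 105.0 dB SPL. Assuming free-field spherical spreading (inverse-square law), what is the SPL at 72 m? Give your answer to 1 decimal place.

For a point source in a free field, ΔL = −20·log₁₀(d₂/d₁).
ΔL = −20·log₁₀(72/4.86) = -23.41 dB, so L₂ = 105.0 + (-23.41) = 81.6 dB SPL.

81.6 dB SPL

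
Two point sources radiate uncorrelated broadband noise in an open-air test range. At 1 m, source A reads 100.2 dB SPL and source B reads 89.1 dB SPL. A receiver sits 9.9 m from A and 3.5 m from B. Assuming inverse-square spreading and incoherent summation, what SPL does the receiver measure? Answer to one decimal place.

At the listener: L_A = 100.2 − 20·log₁₀(9.9) = 80.29 dB; L_B = 89.1 − 20·log₁₀(3.5) = 78.22 dB.
Combined: 10·log₁₀(10^(80.29/10)+10^(78.22/10)) = 82.4 dB SPL.

82.4 dB SPL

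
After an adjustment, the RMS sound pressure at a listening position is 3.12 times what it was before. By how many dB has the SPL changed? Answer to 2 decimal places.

9.88 dB

Sound pressure is an amplitude quantity: ΔL = 20·log₁₀(p₂/p₁).
20·log₁₀(3.12) = 9.88 dB.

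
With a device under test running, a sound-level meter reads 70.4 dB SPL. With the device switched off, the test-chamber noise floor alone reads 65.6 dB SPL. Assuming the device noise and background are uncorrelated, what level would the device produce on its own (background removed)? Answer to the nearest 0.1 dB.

68.7 dB SPL

Background correction is a power subtraction:
L_src = 10·log₁₀(10^(70.4/10) − 10^(65.6/10)) = 10·log₁₀(7334000) = 68.7 dB SPL.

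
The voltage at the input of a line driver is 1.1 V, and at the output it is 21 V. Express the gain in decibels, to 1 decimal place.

25.6 dB

For a voltage ratio, dB = 20·log₁₀(V₂/V₁).
20·log₁₀(21/1.1) = 20·log₁₀(19.09) = 25.6 dB.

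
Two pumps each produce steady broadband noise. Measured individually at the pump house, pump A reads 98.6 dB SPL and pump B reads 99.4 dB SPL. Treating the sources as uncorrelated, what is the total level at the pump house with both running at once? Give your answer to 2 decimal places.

Add the sources as powers (linear), then convert back to dB:
L_total = 10·log₁₀(10^(98.6/10) + 10^(99.4/10)) = 10·log₁₀(15954000000) = 102.03 dB SPL.

102.03 dB SPL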